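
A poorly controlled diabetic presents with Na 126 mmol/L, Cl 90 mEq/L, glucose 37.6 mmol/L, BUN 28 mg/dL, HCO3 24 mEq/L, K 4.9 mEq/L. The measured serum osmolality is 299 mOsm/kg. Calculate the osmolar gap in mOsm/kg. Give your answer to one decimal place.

-0.6 mOsm/kg

Calculated osmolality = 2·Na + glucose + BUN/2.8
= 2·126 + 37.6 + 28/2.8
= 252 + 37.60 + 10
= 299.6 mOsm/kg ≈ 299.6 mOsm/kg
Osmolar gap = measured − calculated = 299 − 299.6 = -0.6 mOsm/kg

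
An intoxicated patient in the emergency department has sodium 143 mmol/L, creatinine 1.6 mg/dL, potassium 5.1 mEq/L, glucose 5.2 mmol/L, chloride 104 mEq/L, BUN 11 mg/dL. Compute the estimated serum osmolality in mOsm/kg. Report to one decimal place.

Calculated osmolality = 2·Na + glucose + BUN/2.8
= 2·143 + 5.2 + 11/2.8
= 286 + 5.20 + 3.93
= 295.13 mOsm/kg

295.1 mOsm/kg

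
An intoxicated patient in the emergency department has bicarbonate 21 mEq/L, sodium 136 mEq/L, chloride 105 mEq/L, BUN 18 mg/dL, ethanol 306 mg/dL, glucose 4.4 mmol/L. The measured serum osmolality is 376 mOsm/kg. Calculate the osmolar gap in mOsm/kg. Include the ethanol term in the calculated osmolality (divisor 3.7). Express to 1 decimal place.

10.5 mOsm/kg

Calculated osmolality = 2·Na + glucose + BUN/2.8 + ethanol/3.7
= 2·136 + 4.4 + 18/2.8 + 306/3.7
= 272 + 4.40 + 6.43 + 82.70
= 365.53 mOsm/kg ≈ 365.5 mOsm/kg
Osmolar gap = measured − calculated = 376 − 365.5 = 10.5 mOsm/kg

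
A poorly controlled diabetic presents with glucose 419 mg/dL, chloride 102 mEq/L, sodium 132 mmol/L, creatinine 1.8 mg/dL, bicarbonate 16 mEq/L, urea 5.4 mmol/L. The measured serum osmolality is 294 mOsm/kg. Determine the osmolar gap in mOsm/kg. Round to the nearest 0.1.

1.3 mOsm/kg

Calculated osmolality = 2·Na + glucose/18 + urea
= 2·132 + 419/18 + 5.4
= 264 + 23.28 + 5.40
= 292.68 mOsm/kg ≈ 292.7 mOsm/kg
Osmolar gap = measured − calculated = 294 − 292.7 = 1.3 mOsm/kg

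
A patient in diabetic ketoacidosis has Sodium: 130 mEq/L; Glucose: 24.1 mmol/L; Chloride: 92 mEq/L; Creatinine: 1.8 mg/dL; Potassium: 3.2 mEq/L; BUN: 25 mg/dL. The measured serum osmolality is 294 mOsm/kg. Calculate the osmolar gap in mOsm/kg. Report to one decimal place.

1.0 mOsm/kg

Calculated osmolality = 2·Na + glucose + BUN/2.8
= 2·130 + 24.1 + 25/2.8
= 260 + 24.10 + 8.93
= 293.03 mOsm/kg ≈ 293.0 mOsm/kg
Osmolar gap = measured − calculated = 294 − 293.0 = 1.0 mOsm/kg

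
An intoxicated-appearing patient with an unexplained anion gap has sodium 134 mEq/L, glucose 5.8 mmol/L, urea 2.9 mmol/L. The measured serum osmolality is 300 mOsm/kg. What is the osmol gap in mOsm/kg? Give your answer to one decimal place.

23.3 mOsm/kg

Calculated osmolality = 2·Na + glucose + urea
= 2·134 + 5.8 + 2.9
= 268 + 5.80 + 2.90
= 276.7 mOsm/kg ≈ 276.7 mOsm/kg
Osmolar gap = measured − calculated = 300 − 276.7 = 23.3 mOsm/kg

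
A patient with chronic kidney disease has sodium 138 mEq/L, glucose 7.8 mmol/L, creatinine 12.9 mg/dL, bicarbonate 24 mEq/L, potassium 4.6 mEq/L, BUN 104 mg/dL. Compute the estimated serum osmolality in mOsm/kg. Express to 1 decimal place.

320.9 mOsm/kg

Calculated osmolality = 2·Na + glucose + BUN/2.8
= 2·138 + 7.8 + 104/2.8
= 276 + 7.80 + 37.14
= 320.94 mOsm/kg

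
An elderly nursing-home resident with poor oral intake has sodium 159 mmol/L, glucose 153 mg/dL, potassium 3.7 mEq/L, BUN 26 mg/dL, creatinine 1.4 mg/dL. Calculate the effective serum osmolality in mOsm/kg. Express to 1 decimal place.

Effective osmolality excludes urea (freely permeant across cell membranes):
2·Na + glucose/18
= 2·159 + 153/18
= 318 + 8.5
= 326.5 mOsm/kg

326.5 mOsm/kg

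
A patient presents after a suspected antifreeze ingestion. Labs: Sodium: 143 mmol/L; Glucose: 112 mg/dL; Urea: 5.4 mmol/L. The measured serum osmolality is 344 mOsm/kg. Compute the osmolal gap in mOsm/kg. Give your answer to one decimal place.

46.4 mOsm/kg

Calculated osmolality = 2·Na + glucose/18 + urea
= 2·143 + 112/18 + 5.4
= 286 + 6.22 + 5.40
= 297.62 mOsm/kg ≈ 297.6 mOsm/kg
Osmolar gap = measured − calculated = 344 − 297.6 = 46.4 mOsm/kg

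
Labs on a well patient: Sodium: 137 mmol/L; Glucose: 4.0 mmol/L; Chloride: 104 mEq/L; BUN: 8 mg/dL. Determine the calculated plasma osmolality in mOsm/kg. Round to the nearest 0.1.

Calculated osmolality = 2·Na + glucose + BUN/2.8
= 2·137 + 4 + 8/2.8
= 274 + 4 + 2.86
= 280.86 mOsm/kg

280.9 mOsm/kg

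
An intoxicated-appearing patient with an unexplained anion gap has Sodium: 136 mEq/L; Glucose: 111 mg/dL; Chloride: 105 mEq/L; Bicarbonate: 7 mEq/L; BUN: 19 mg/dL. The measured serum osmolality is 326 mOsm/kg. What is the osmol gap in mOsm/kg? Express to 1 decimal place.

Calculated osmolality = 2·Na + glucose/18 + BUN/2.8
= 2·136 + 111/18 + 19/2.8
= 272 + 6.17 + 6.79
= 284.96 mOsm/kg ≈ 285.0 mOsm/kg
Osmolar gap = measured − calculated = 326 − 285.0 = 41.0 mOsm/kg

41.0 mOsm/kg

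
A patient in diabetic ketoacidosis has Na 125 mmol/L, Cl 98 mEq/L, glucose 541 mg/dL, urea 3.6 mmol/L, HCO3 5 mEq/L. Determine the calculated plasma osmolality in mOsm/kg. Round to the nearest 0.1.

283.7 mOsm/kg

Calculated osmolality = 2·Na + glucose/18 + urea
= 2·125 + 541/18 + 3.6
= 250 + 30.06 + 3.60
= 283.66 mOsm/kg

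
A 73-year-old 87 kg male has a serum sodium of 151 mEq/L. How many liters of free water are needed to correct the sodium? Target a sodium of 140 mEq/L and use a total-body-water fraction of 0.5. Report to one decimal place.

3.4 L

TBW = 0.5 · 87 = 43.5 L
Free water deficit = TBW · (Na/140 − 1)
= 43.5 · (151/140 − 1)
= 43.5 · 0.0786
= 3.42 L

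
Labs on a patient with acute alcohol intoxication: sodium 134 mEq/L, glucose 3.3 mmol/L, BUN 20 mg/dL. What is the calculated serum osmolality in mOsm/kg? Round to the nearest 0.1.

Calculated osmolality = 2·Na + glucose + BUN/2.8
= 2·134 + 3.3 + 20/2.8
= 268 + 3.30 + 7.14
= 278.44 mOsm/kg

278.4 mOsm/kg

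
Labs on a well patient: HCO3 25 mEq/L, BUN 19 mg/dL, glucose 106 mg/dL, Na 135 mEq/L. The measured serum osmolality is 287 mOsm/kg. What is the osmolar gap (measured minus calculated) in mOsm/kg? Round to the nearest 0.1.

4.3 mOsm/kg

Calculated osmolality = 2·Na + glucose/18 + BUN/2.8
= 2·135 + 106/18 + 19/2.8
= 270 + 5.89 + 6.79
= 282.68 mOsm/kg ≈ 282.7 mOsm/kg
Osmolar gap = measured − calculated = 287 − 282.7 = 4.3 mOsm/kg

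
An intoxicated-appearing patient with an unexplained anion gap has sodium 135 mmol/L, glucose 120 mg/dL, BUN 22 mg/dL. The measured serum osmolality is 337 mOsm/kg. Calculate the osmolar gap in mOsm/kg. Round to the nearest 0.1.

52.5 mOsm/kg

Calculated osmolality = 2·Na + glucose/18 + BUN/2.8
= 2·135 + 120/18 + 22/2.8
= 270 + 6.67 + 7.86
= 284.53 mOsm/kg ≈ 284.5 mOsm/kg
Osmolar gap = measured − calculated = 337 − 284.5 = 52.5 mOsm/kg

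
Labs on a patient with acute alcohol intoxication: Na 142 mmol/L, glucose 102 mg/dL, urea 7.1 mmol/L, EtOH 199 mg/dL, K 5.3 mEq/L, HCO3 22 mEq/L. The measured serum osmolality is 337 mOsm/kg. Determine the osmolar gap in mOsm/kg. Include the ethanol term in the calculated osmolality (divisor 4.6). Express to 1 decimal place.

Calculated osmolality = 2·Na + glucose/18 + urea + ethanol/4.6
= 2·142 + 102/18 + 7.1 + 199/4.6
= 284 + 5.67 + 7.10 + 43.26
= 340.03 mOsm/kg ≈ 340.0 mOsm/kg
Osmolar gap = measured − calculated = 337 − 340.0 = -3.0 mOsm/kg

-3.0 mOsm/kg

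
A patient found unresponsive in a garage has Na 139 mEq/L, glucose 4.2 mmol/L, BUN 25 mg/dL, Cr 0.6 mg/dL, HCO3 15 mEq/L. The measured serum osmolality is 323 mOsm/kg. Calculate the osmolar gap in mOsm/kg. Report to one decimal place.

31.9 mOsm/kg

Calculated osmolality = 2·Na + glucose + BUN/2.8
= 2·139 + 4.2 + 25/2.8
= 278 + 4.20 + 8.93
= 291.13 mOsm/kg ≈ 291.1 mOsm/kg
Osmolar gap = measured − calculated = 323 − 291.1 = 31.9 mOsm/kg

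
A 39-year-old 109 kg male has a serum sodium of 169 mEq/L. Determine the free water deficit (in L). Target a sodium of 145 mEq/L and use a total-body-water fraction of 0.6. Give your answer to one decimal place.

TBW = 0.6 · 109 = 65.4 L
Free water deficit = TBW · (Na/145 − 1)
= 65.4 · (169/145 − 1)
= 65.4 · 0.1655
= 10.82 L

10.8 L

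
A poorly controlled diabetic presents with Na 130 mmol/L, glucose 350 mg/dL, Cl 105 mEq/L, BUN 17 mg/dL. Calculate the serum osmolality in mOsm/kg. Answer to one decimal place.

285.5 mOsm/kg

Calculated osmolality = 2·Na + glucose/18 + BUN/2.8
= 2·130 + 350/18 + 17/2.8
= 260 + 19.44 + 6.07
= 285.51 mOsm/kg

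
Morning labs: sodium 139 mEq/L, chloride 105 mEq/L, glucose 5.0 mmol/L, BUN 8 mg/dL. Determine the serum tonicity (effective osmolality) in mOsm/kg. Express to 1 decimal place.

Effective osmolality excludes urea (freely permeant across cell membranes):
2·Na + glucose
= 2·139 + 5
= 278 + 5
= 283 mOsm/kg

283.0 mOsm/kg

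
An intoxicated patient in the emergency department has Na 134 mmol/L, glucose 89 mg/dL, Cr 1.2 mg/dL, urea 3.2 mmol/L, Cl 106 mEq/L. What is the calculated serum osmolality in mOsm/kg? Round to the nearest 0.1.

Calculated osmolality = 2·Na + glucose/18 + urea
= 2·134 + 89/18 + 3.2
= 268 + 4.94 + 3.20
= 276.14 mOsm/kg

276.1 mOsm/kg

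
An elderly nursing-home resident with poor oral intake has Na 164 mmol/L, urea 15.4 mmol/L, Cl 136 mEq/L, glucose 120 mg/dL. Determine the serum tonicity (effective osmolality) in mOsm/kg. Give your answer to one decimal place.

Effective osmolality excludes urea (freely permeant across cell membranes):
2·Na + glucose/18
= 2·164 + 120/18
= 328 + 6.67
= 334.67 mOsm/kg

334.7 mOsm/kg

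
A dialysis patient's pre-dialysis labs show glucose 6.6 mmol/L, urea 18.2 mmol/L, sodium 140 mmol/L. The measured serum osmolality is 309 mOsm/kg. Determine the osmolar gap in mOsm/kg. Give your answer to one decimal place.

Calculated osmolality = 2·Na + glucose + urea
= 2·140 + 6.6 + 18.2
= 280 + 6.60 + 18.20
= 304.8 mOsm/kg ≈ 304.8 mOsm/kg
Osmolar gap = measured − calculated = 309 − 304.8 = 4.2 mOsm/kg

4.2 mOsm/kg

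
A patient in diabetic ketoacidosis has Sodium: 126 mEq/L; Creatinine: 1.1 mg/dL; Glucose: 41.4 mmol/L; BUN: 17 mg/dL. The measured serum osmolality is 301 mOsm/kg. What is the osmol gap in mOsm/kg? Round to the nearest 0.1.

1.5 mOsm/kg

Calculated osmolality = 2·Na + glucose + BUN/2.8
= 2·126 + 41.4 + 17/2.8
= 252 + 41.40 + 6.07
= 299.47 mOsm/kg ≈ 299.5 mOsm/kg
Osmolar gap = measured − calculated = 301 − 299.5 = 1.5 mOsm/kg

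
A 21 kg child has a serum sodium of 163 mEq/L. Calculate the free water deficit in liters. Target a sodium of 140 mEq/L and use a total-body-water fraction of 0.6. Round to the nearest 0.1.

2.1 L

TBW = 0.6 · 21 = 12.6 L
Free water deficit = TBW · (Na/140 − 1)
= 12.6 · (163/140 − 1)
= 12.6 · 0.1643
= 2.07 L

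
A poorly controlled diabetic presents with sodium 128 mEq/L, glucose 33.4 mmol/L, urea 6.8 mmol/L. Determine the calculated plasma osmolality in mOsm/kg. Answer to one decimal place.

Calculated osmolality = 2·Na + glucose + urea
= 2·128 + 33.4 + 6.8
= 256 + 33.40 + 6.80
= 296.2 mOsm/kg

296.2 mOsm/kg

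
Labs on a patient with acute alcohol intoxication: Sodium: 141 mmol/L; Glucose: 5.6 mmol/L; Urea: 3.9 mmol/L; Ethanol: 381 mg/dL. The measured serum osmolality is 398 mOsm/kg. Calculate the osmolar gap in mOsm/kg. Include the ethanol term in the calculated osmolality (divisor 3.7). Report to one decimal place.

3.5 mOsm/kg

Calculated osmolality = 2·Na + glucose + urea + ethanol/3.7
= 2·141 + 5.6 + 3.9 + 381/3.7
= 282 + 5.60 + 3.90 + 102.97
= 394.47 mOsm/kg ≈ 394.5 mOsm/kg
Osmolar gap = measured − calculated = 398 − 394.5 = 3.5 mOsm/kg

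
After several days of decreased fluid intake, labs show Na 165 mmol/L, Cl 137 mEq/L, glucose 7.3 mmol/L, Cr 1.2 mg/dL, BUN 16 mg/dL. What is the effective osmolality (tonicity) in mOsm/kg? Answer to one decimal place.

337.3 mOsm/kg

Effective osmolality excludes urea (freely permeant across cell membranes):
2·Na + glucose
= 2·165 + 7.3
= 330 + 7.3
= 337.3 mOsm/kg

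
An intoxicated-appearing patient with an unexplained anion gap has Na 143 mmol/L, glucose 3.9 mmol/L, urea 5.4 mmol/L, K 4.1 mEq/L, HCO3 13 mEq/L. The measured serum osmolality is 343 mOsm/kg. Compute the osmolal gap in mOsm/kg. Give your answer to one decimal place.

47.7 mOsm/kg

Calculated osmolality = 2·Na + glucose + urea
= 2·143 + 3.9 + 5.4
= 286 + 3.90 + 5.40
= 295.3 mOsm/kg ≈ 295.3 mOsm/kg
Osmolar gap = measured − calculated = 343 − 295.3 = 47.7 mOsm/kg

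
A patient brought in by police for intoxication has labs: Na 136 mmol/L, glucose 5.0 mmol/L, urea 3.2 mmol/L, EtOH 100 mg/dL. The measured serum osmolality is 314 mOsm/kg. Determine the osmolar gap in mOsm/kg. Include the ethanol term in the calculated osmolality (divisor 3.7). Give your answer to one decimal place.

Calculated osmolality = 2·Na + glucose + urea + ethanol/3.7
= 2·136 + 5 + 3.2 + 100/3.7
= 272 + 5 + 3.20 + 27.03
= 307.23 mOsm/kg ≈ 307.2 mOsm/kg
Osmolar gap = measured − calculated = 314 − 307.2 = 6.8 mOsm/kg

6.8 mOsm/kg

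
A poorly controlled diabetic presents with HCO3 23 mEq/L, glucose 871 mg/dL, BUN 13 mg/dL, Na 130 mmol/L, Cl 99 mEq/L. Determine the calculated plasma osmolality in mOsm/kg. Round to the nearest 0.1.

313.0 mOsm/kg

Calculated osmolality = 2·Na + glucose/18 + BUN/2.8
= 2·130 + 871/18 + 13/2.8
= 260 + 48.39 + 4.64
= 313.03 mOsm/kg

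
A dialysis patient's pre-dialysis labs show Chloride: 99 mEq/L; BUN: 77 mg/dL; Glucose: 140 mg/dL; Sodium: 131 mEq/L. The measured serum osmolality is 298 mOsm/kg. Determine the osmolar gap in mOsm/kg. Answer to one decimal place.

0.7 mOsm/kg

Calculated osmolality = 2·Na + glucose/18 + BUN/2.8
= 2·131 + 140/18 + 77/2.8
= 262 + 7.78 + 27.50
= 297.28 mOsm/kg ≈ 297.3 mOsm/kg
Osmolar gap = measured − calculated = 298 − 297.3 = 0.7 mOsm/kg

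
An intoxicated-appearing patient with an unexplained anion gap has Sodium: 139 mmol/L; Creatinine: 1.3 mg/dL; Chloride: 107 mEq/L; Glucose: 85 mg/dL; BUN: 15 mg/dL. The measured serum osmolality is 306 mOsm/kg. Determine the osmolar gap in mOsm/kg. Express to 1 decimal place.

Calculated osmolality = 2·Na + glucose/18 + BUN/2.8
= 2·139 + 85/18 + 15/2.8
= 278 + 4.72 + 5.36
= 288.08 mOsm/kg ≈ 288.1 mOsm/kg
Osmolar gap = measured − calculated = 306 − 288.1 = 17.9 mOsm/kg

17.9 mOsm/kg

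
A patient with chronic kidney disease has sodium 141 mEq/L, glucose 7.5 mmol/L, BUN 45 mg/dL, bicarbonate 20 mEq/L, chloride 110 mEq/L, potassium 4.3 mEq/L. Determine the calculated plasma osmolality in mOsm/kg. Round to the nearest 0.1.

305.6 mOsm/kg

Calculated osmolality = 2·Na + glucose + BUN/2.8
= 2·141 + 7.5 + 45/2.8
= 282 + 7.50 + 16.07
= 305.57 mOsm/kg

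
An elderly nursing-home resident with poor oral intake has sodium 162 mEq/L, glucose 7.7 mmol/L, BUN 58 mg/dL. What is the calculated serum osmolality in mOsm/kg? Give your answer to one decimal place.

Calculated osmolality = 2·Na + glucose + BUN/2.8
= 2·162 + 7.7 + 58/2.8
= 324 + 7.70 + 20.71
= 352.41 mOsm/kg

352.4 mOsm/kg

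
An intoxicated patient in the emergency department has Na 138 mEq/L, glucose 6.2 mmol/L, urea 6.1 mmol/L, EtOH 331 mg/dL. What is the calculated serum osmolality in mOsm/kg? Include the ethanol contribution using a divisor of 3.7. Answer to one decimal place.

377.8 mOsm/kg

Calculated osmolality = 2·Na + glucose + urea + ethanol/3.7
= 2·138 + 6.2 + 6.1 + 331/3.7
= 276 + 6.20 + 6.10 + 89.46
= 377.76 mOsm/kg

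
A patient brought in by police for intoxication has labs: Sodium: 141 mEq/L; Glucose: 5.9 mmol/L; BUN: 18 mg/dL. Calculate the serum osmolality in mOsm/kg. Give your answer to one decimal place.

Calculated osmolality = 2·Na + glucose + BUN/2.8
= 2·141 + 5.9 + 18/2.8
= 282 + 5.90 + 6.43
= 294.33 mOsm/kg

294.3 mOsm/kg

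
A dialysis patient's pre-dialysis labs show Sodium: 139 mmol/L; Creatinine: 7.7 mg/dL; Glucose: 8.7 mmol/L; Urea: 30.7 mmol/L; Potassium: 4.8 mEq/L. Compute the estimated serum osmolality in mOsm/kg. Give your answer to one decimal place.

317.4 mOsm/kg

Calculated osmolality = 2·Na + glucose + urea
= 2·139 + 8.7 + 30.7
= 278 + 8.70 + 30.70
= 317.4 mOsm/kg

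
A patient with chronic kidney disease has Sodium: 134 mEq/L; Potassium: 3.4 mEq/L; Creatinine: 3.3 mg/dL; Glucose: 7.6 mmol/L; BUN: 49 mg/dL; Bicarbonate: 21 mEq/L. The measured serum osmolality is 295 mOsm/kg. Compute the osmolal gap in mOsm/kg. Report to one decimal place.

Calculated osmolality = 2·Na + glucose + BUN/2.8
= 2·134 + 7.6 + 49/2.8
= 268 + 7.60 + 17.50
= 293.1 mOsm/kg ≈ 293.1 mOsm/kg
Osmolar gap = measured − calculated = 295 − 293.1 = 1.9 mOsm/kg

1.9 mOsm/kg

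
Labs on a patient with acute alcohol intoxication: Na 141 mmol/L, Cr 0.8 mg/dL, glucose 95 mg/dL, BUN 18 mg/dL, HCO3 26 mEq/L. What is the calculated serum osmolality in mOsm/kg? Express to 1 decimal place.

Calculated osmolality = 2·Na + glucose/18 + BUN/2.8
= 2·141 + 95/18 + 18/2.8
= 282 + 5.28 + 6.43
= 293.71 mOsm/kg

293.7 mOsm/kg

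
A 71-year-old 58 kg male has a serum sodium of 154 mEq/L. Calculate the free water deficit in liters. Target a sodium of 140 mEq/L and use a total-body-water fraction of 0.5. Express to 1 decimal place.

TBW = 0.5 · 58 = 29 L
Free water deficit = TBW · (Na/140 − 1)
= 29 · (154/140 − 1)
= 29 · 0.1
= 2.9 L

2.9 L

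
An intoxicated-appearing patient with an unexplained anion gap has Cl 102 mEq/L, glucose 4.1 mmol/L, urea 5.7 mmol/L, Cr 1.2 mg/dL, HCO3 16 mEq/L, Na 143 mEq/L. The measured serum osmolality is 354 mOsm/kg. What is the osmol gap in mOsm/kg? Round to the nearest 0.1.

Calculated osmolality = 2·Na + glucose + urea
= 2·143 + 4.1 + 5.7
= 286 + 4.10 + 5.70
= 295.8 mOsm/kg ≈ 295.8 mOsm/kg
Osmolar gap = measured − calculated = 354 − 295.8 = 58.2 mOsm/kg

58.2 mOsm/kg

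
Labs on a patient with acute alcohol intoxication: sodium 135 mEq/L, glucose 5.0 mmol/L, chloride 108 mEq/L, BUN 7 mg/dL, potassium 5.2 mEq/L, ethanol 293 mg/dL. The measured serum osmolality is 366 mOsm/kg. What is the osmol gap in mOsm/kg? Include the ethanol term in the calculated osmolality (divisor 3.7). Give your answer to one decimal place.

9.3 mOsm/kg

Calculated osmolality = 2·Na + glucose + BUN/2.8 + ethanol/3.7
= 2·135 + 5 + 7/2.8 + 293/3.7
= 270 + 5 + 2.50 + 79.19
= 356.69 mOsm/kg ≈ 356.7 mOsm/kg
Osmolar gap = measured − calculated = 366 − 356.7 = 9.3 mOsm/kg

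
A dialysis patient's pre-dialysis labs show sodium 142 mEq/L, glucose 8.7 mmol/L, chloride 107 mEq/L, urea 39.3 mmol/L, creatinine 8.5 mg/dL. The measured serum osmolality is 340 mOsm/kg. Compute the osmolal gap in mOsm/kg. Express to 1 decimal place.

8.0 mOsm/kg

Calculated osmolality = 2·Na + glucose + urea
= 2·142 + 8.7 + 39.3
= 284 + 8.70 + 39.30
= 332 mOsm/kg ≈ 332.0 mOsm/kg
Osmolar gap = measured − calculated = 340 − 332.0 = 8.0 mOsm/kg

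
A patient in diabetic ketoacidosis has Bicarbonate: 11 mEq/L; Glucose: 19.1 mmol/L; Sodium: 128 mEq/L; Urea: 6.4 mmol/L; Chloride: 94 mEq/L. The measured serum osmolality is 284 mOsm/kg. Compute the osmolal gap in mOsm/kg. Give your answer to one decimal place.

2.5 mOsm/kg

Calculated osmolality = 2·Na + glucose + urea
= 2·128 + 19.1 + 6.4
= 256 + 19.10 + 6.40
= 281.5 mOsm/kg ≈ 281.5 mOsm/kg
Osmolar gap = measured − calculated = 284 − 281.5 = 2.5 mOsm/kg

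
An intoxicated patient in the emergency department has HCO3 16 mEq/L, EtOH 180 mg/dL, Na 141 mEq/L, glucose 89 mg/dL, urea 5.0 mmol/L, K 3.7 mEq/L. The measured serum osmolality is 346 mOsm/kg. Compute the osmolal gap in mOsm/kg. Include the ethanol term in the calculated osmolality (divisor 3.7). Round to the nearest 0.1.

Calculated osmolality = 2·Na + glucose/18 + urea + ethanol/3.7
= 2·141 + 89/18 + 5 + 180/3.7
= 282 + 4.94 + 5 + 48.65
= 340.59 mOsm/kg ≈ 340.6 mOsm/kg
Osmolar gap = measured − calculated = 346 − 340.6 = 5.4 mOsm/kg

5.4 mOsm/kg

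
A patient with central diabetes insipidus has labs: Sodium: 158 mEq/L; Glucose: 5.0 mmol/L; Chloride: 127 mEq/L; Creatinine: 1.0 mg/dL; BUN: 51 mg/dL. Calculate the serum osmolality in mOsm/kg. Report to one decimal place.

Calculated osmolality = 2·Na + glucose + BUN/2.8
= 2·158 + 5 + 51/2.8
= 316 + 5 + 18.21
= 339.21 mOsm/kg

339.2 mOsm/kg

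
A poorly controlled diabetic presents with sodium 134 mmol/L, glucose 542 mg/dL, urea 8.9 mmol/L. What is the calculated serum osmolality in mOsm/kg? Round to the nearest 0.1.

Calculated osmolality = 2·Na + glucose/18 + urea
= 2·134 + 542/18 + 8.9
= 268 + 30.11 + 8.90
= 307.01 mOsm/kg

307.0 mOsm/kg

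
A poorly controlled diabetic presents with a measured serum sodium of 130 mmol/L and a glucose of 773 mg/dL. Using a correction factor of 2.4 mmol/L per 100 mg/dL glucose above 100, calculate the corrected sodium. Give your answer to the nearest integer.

Corrected Na = measured Na + 2.4 · (glucose − 100)/100
= 130 + 2.4 · (773 − 100)/100
= 130 + 16.2
= 146.2 mmol/L

146 mmol/L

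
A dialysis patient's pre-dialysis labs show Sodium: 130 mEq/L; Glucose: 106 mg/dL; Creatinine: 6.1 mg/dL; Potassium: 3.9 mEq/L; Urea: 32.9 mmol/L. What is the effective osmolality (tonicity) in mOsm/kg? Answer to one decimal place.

265.9 mOsm/kg

Effective osmolality excludes urea (freely permeant across cell membranes):
2·Na + glucose/18
= 2·130 + 106/18
= 260 + 5.89
= 265.89 mOsm/kg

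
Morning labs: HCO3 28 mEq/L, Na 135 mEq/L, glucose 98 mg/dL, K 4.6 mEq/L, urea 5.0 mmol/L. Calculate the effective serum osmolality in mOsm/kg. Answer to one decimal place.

275.4 mOsm/kg

Effective osmolality excludes urea (freely permeant across cell membranes):
2·Na + glucose/18
= 2·135 + 98/18
= 270 + 5.44
= 275.44 mOsm/kg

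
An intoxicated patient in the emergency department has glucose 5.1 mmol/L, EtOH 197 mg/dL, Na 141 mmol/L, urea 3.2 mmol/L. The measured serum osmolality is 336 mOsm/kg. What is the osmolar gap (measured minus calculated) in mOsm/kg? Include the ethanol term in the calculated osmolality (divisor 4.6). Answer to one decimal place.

Calculated osmolality = 2·Na + glucose + urea + ethanol/4.6
= 2·141 + 5.1 + 3.2 + 197/4.6
= 282 + 5.10 + 3.20 + 42.83
= 333.13 mOsm/kg ≈ 333.1 mOsm/kg
Osmolar gap = measured − calculated = 336 − 333.1 = 2.9 mOsm/kg

2.9 mOsm/kg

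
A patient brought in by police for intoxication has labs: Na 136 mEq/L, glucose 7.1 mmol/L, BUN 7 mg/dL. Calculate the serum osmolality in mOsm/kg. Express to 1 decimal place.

Calculated osmolality = 2·Na + glucose + BUN/2.8
= 2·136 + 7.1 + 7/2.8
= 272 + 7.10 + 2.50
= 281.6 mOsm/kg

281.6 mOsm/kg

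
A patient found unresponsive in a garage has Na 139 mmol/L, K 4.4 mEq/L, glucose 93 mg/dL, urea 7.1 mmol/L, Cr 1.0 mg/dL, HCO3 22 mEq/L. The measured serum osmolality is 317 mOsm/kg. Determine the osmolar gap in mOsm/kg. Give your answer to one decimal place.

26.7 mOsm/kg

Calculated osmolality = 2·Na + glucose/18 + urea
= 2·139 + 93/18 + 7.1
= 278 + 5.17 + 7.10
= 290.27 mOsm/kg ≈ 290.3 mOsm/kg
Osmolar gap = measured − calculated = 317 − 290.3 = 26.7 mOsm/kg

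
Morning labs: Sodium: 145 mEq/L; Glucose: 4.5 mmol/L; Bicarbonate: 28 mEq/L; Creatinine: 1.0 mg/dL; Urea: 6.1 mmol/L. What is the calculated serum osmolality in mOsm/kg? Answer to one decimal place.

Calculated osmolality = 2·Na + glucose + urea
= 2·145 + 4.5 + 6.1
= 290 + 4.50 + 6.10
= 300.6 mOsm/kg

300.6 mOsm/kg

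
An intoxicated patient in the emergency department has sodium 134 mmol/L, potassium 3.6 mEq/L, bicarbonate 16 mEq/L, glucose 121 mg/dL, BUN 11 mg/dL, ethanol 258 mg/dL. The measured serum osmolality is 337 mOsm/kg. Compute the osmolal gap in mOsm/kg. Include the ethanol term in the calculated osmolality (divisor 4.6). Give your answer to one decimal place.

2.3 mOsm/kg

Calculated osmolality = 2·Na + glucose/18 + BUN/2.8 + ethanol/4.6
= 2·134 + 121/18 + 11/2.8 + 258/4.6
= 268 + 6.72 + 3.93 + 56.09
= 334.74 mOsm/kg ≈ 334.7 mOsm/kg
Osmolar gap = measured − calculated = 337 − 334.7 = 2.3 mOsm/kg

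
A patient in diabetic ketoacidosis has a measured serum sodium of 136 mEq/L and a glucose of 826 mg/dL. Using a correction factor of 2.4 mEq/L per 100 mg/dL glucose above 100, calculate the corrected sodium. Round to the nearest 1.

Corrected Na = measured Na + 2.4 · (glucose − 100)/100
= 136 + 2.4 · (826 − 100)/100
= 136 + 17.4
= 153.4 mEq/L

153 mEq/L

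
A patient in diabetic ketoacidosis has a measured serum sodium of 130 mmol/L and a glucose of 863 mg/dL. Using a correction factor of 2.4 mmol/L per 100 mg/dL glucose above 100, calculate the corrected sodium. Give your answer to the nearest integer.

148 mmol/L

Corrected Na = measured Na + 2.4 · (glucose − 100)/100
= 130 + 2.4 · (863 − 100)/100
= 130 + 18.3
= 148.3 mmol/L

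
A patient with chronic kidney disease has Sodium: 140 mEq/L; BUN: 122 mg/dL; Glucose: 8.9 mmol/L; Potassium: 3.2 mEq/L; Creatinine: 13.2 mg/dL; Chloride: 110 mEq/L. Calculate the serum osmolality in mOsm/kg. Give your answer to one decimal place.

Calculated osmolality = 2·Na + glucose + BUN/2.8
= 2·140 + 8.9 + 122/2.8
= 280 + 8.90 + 43.57
= 332.47 mOsm/kg

332.5 mOsm/kg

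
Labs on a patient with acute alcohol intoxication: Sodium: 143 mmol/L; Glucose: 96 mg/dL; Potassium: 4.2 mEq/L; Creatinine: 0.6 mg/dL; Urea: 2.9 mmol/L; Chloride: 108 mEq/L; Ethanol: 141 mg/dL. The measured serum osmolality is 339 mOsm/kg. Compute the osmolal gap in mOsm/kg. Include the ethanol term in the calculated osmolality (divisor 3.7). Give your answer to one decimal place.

6.7 mOsm/kg

Calculated osmolality = 2·Na + glucose/18 + urea + ethanol/3.7
= 2·143 + 96/18 + 2.9 + 141/3.7
= 286 + 5.33 + 2.90 + 38.11
= 332.34 mOsm/kg ≈ 332.3 mOsm/kg
Osmolar gap = measured − calculated = 339 − 332.3 = 6.7 mOsm/kg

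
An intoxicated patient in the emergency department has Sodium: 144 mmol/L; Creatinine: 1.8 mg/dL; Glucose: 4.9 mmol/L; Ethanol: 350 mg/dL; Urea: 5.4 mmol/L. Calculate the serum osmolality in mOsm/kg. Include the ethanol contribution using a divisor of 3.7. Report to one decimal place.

392.9 mOsm/kg

Calculated osmolality = 2·Na + glucose + urea + ethanol/3.7
= 2·144 + 4.9 + 5.4 + 350/3.7
= 288 + 4.90 + 5.40 + 94.59
= 392.89 mOsm/kg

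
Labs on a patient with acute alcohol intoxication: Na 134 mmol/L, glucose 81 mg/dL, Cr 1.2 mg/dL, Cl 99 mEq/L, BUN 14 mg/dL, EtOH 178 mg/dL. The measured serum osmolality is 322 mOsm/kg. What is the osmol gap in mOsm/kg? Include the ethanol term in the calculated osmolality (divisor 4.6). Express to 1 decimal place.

5.8 mOsm/kg

Calculated osmolality = 2·Na + glucose/18 + BUN/2.8 + ethanol/4.6
= 2·134 + 81/18 + 14/2.8 + 178/4.6
= 268 + 4.50 + 5 + 38.70
= 316.2 mOsm/kg ≈ 316.2 mOsm/kg
Osmolar gap = measured − calculated = 322 − 316.2 = 5.8 mOsm/kg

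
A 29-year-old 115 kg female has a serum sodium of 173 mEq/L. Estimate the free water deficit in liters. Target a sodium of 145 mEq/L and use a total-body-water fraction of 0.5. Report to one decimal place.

TBW = 0.5 · 115 = 57.5 L
Free water deficit = TBW · (Na/145 − 1)
= 57.5 · (173/145 − 1)
= 57.5 · 0.1931
= 11.1 L

11.1 L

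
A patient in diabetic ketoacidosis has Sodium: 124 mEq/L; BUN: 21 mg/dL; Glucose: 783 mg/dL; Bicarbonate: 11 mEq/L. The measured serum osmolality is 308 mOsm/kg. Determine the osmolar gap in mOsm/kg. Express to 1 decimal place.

Calculated osmolality = 2·Na + glucose/18 + BUN/2.8
= 2·124 + 783/18 + 21/2.8
= 248 + 43.50 + 7.50
= 299 mOsm/kg ≈ 299.0 mOsm/kg
Osmolar gap = measured − calculated = 308 − 299.0 = 9.0 mOsm/kg

9.0 mOsm/kg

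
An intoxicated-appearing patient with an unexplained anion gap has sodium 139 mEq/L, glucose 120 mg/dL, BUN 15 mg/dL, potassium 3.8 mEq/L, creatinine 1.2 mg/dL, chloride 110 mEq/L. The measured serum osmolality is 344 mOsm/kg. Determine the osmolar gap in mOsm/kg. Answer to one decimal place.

Calculated osmolality = 2·Na + glucose/18 + BUN/2.8
= 2·139 + 120/18 + 15/2.8
= 278 + 6.67 + 5.36
= 290.03 mOsm/kg ≈ 290.0 mOsm/kg
Osmolar gap = measured − calculated = 344 − 290.0 = 54.0 mOsm/kg

54.0 mOsm/kg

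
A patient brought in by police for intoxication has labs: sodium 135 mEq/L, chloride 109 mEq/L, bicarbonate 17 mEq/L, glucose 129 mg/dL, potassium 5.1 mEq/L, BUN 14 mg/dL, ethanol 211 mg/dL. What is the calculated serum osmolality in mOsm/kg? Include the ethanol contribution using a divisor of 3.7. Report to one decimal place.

Calculated osmolality = 2·Na + glucose/18 + BUN/2.8 + ethanol/3.7
= 2·135 + 129/18 + 14/2.8 + 211/3.7
= 270 + 7.17 + 5 + 57.03
= 339.2 mOsm/kg

339.2 mOsm/kg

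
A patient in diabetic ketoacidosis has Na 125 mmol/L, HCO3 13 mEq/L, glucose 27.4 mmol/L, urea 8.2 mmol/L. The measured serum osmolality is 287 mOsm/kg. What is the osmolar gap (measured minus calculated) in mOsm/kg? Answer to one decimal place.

Calculated osmolality = 2·Na + glucose + urea
= 2·125 + 27.4 + 8.2
= 250 + 27.40 + 8.20
= 285.6 mOsm/kg ≈ 285.6 mOsm/kg
Osmolar gap = measured − calculated = 287 − 285.6 = 1.4 mOsm/kg

1.4 mOsm/kg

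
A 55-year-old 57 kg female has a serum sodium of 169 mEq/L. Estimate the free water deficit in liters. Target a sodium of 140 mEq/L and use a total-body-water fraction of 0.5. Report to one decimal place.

TBW = 0.5 · 57 = 28.5 L
Free water deficit = TBW · (Na/140 − 1)
= 28.5 · (169/140 − 1)
= 28.5 · 0.2071
= 5.9 L

5.9 L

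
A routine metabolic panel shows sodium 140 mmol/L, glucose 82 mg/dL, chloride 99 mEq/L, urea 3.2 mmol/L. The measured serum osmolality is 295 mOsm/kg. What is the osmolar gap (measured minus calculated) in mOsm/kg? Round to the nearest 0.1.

7.2 mOsm/kg

Calculated osmolality = 2·Na + glucose/18 + urea
= 2·140 + 82/18 + 3.2
= 280 + 4.56 + 3.20
= 287.76 mOsm/kg ≈ 287.8 mOsm/kg
Osmolar gap = measured − calculated = 295 − 287.8 = 7.2 mOsm/kg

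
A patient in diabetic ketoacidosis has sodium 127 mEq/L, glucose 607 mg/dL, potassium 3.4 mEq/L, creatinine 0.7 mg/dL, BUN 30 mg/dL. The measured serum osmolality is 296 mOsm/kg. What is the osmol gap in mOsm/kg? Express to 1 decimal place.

Calculated osmolality = 2·Na + glucose/18 + BUN/2.8
= 2·127 + 607/18 + 30/2.8
= 254 + 33.72 + 10.71
= 298.43 mOsm/kg ≈ 298.4 mOsm/kg
Osmolar gap = measured − calculated = 296 − 298.4 = -2.4 mOsm/kg

-2.4 mOsm/kg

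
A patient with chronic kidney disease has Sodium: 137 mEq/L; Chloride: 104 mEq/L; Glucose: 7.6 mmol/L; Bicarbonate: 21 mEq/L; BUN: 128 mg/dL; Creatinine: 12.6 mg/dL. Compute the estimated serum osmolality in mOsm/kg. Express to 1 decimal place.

Calculated osmolality = 2·Na + glucose + BUN/2.8
= 2·137 + 7.6 + 128/2.8
= 274 + 7.60 + 45.71
= 327.31 mOsm/kg

327.3 mOsm/kg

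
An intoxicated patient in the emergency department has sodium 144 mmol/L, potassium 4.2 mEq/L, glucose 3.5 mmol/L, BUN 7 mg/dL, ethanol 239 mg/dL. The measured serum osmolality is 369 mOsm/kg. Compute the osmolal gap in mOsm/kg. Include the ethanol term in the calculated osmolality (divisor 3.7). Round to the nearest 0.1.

10.4 mOsm/kg

Calculated osmolality = 2·Na + glucose + BUN/2.8 + ethanol/3.7
= 2·144 + 3.5 + 7/2.8 + 239/3.7
= 288 + 3.50 + 2.50 + 64.59
= 358.59 mOsm/kg ≈ 358.6 mOsm/kg
Osmolar gap = measured − calculated = 369 − 358.6 = 10.4 mOsm/kg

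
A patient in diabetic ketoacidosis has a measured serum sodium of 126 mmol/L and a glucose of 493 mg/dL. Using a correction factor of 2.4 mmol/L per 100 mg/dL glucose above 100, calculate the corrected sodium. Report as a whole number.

135 mmol/L

Corrected Na = measured Na + 2.4 · (glucose − 100)/100
= 126 + 2.4 · (493 − 100)/100
= 126 + 9.4
= 135.4 mmol/L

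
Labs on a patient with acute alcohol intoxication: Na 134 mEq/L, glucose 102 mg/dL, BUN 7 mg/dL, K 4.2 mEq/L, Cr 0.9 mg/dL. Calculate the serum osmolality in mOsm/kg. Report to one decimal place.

Calculated osmolality = 2·Na + glucose/18 + BUN/2.8
= 2·134 + 102/18 + 7/2.8
= 268 + 5.67 + 2.50
= 276.17 mOsm/kg

276.2 mOsm/kg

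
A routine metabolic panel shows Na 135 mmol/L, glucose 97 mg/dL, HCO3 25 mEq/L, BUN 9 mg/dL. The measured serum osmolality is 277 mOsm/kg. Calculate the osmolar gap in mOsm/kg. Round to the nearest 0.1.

Calculated osmolality = 2·Na + glucose/18 + BUN/2.8
= 2·135 + 97/18 + 9/2.8
= 270 + 5.39 + 3.21
= 278.6 mOsm/kg ≈ 278.6 mOsm/kg
Osmolar gap = measured − calculated = 277 − 278.6 = -1.6 mOsm/kg

-1.6 mOsm/kg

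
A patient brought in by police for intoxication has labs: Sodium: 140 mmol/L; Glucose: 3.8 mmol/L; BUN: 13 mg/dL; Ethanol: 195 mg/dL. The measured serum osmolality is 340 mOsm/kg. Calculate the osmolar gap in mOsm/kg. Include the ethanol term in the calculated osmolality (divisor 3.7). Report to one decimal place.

-1.1 mOsm/kg

Calculated osmolality = 2·Na + glucose + BUN/2.8 + ethanol/3.7
= 2·140 + 3.8 + 13/2.8 + 195/3.7
= 280 + 3.80 + 4.64 + 52.70
= 341.14 mOsm/kg ≈ 341.1 mOsm/kg
Osmolar gap = measured − calculated = 340 − 341.1 = -1.1 mOsm/kg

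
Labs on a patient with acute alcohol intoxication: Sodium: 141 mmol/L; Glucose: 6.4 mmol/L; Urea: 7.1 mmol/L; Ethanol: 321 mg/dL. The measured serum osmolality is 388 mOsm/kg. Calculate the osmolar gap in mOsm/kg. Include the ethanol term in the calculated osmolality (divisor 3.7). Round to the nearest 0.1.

5.7 mOsm/kg

Calculated osmolality = 2·Na + glucose + urea + ethanol/3.7
= 2·141 + 6.4 + 7.1 + 321/3.7
= 282 + 6.40 + 7.10 + 86.76
= 382.26 mOsm/kg ≈ 382.3 mOsm/kg
Osmolar gap = measured − calculated = 388 − 382.3 = 5.7 mOsm/kg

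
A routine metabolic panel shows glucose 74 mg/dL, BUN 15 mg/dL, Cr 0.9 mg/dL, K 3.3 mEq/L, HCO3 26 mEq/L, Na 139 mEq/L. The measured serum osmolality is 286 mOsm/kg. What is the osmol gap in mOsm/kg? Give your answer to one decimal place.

-1.5 mOsm/kg

Calculated osmolality = 2·Na + glucose/18 + BUN/2.8
= 2·139 + 74/18 + 15/2.8
= 278 + 4.11 + 5.36
= 287.47 mOsm/kg ≈ 287.5 mOsm/kg
Osmolar gap = measured − calculated = 286 − 287.5 = -1.5 mOsm/kg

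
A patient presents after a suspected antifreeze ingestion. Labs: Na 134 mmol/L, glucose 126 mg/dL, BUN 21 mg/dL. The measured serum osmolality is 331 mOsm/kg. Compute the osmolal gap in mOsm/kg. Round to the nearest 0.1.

Calculated osmolality = 2·Na + glucose/18 + BUN/2.8
= 2·134 + 126/18 + 21/2.8
= 268 + 7 + 7.50
= 282.5 mOsm/kg ≈ 282.5 mOsm/kg
Osmolar gap = measured − calculated = 331 − 282.5 = 48.5 mOsm/kg

48.5 mOsm/kg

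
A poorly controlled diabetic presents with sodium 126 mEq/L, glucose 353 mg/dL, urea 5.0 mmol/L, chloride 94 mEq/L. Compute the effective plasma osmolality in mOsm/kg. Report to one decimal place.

Effective osmolality excludes urea (freely permeant across cell membranes):
2·Na + glucose/18
= 2·126 + 353/18
= 252 + 19.61
= 271.61 mOsm/kg

271.6 mOsm/kg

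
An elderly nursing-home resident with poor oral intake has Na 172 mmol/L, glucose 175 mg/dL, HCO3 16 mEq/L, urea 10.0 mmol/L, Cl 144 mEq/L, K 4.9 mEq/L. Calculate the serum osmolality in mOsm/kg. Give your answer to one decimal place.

363.7 mOsm/kg

Calculated osmolality = 2·Na + glucose/18 + urea
= 2·172 + 175/18 + 10
= 344 + 9.72 + 10
= 363.72 mOsm/kg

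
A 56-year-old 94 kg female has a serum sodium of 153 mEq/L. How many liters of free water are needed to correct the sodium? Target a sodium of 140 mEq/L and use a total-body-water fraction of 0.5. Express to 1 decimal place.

TBW = 0.5 · 94 = 47 L
Free water deficit = TBW · (Na/140 − 1)
= 47 · (153/140 − 1)
= 47 · 0.0929
= 4.37 L

4.4 L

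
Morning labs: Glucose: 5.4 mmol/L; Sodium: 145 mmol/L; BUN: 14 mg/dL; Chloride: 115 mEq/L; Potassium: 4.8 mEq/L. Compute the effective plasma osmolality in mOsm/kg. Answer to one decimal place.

Effective osmolality excludes urea (freely permeant across cell membranes):
2·Na + glucose
= 2·145 + 5.4
= 290 + 5.4
= 295.4 mOsm/kg

295.4 mOsm/kg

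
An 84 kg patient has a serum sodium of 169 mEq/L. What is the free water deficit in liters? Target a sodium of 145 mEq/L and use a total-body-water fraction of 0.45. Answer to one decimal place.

TBW = 0.45 · 84 = 37.8 L
Free water deficit = TBW · (Na/145 − 1)
= 37.8 · (169/145 − 1)
= 37.8 · 0.1655
= 6.26 L

6.3 L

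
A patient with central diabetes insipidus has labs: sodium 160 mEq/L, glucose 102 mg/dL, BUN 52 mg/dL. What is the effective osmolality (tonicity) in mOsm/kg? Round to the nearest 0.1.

325.7 mOsm/kg

Effective osmolality excludes urea (freely permeant across cell membranes):
2·Na + glucose/18
= 2·160 + 102/18
= 320 + 5.67
= 325.67 mOsm/kg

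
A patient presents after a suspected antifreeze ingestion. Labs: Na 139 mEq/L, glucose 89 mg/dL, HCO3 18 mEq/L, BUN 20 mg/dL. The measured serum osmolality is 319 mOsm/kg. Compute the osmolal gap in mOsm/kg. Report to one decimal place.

28.9 mOsm/kg

Calculated osmolality = 2·Na + glucose/18 + BUN/2.8
= 2·139 + 89/18 + 20/2.8
= 278 + 4.94 + 7.14
= 290.08 mOsm/kg ≈ 290.1 mOsm/kg
Osmolar gap = measured − calculated = 319 − 290.1 = 28.9 mOsm/kg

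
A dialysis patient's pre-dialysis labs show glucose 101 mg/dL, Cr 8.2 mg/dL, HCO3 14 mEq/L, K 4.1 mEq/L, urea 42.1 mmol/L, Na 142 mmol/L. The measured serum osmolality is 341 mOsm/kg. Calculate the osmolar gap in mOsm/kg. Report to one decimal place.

Calculated osmolality = 2·Na + glucose/18 + urea
= 2·142 + 101/18 + 42.1
= 284 + 5.61 + 42.10
= 331.71 mOsm/kg ≈ 331.7 mOsm/kg
Osmolar gap = measured − calculated = 341 − 331.7 = 9.3 mOsm/kg

9.3 mOsm/kg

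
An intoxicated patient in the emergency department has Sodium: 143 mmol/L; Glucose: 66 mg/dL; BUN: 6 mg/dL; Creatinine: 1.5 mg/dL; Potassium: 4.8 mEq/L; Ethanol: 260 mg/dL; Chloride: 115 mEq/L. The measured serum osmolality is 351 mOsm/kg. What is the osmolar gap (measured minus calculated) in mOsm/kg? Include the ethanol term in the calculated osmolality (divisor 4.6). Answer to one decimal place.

Calculated osmolality = 2·Na + glucose/18 + BUN/2.8 + ethanol/4.6
= 2·143 + 66/18 + 6/2.8 + 260/4.6
= 286 + 3.67 + 2.14 + 56.52
= 348.33 mOsm/kg ≈ 348.3 mOsm/kg
Osmolar gap = measured − calculated = 351 − 348.3 = 2.7 mOsm/kg

2.7 mOsm/kg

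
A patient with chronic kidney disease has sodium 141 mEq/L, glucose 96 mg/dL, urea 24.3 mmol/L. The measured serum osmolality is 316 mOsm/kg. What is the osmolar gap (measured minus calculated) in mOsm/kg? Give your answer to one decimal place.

Calculated osmolality = 2·Na + glucose/18 + urea
= 2·141 + 96/18 + 24.3
= 282 + 5.33 + 24.30
= 311.63 mOsm/kg ≈ 311.6 mOsm/kg
Osmolar gap = measured − calculated = 316 − 311.6 = 4.4 mOsm/kg

4.4 mOsm/kg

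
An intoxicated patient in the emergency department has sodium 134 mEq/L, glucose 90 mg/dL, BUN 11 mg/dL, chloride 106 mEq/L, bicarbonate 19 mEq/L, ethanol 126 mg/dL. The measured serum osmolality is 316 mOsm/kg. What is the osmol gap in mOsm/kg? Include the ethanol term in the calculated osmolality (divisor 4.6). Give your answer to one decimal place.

Calculated osmolality = 2·Na + glucose/18 + BUN/2.8 + ethanol/4.6
= 2·134 + 90/18 + 11/2.8 + 126/4.6
= 268 + 5 + 3.93 + 27.39
= 304.32 mOsm/kg ≈ 304.3 mOsm/kg
Osmolar gap = measured − calculated = 316 − 304.3 = 11.7 mOsm/kg

11.7 mOsm/kg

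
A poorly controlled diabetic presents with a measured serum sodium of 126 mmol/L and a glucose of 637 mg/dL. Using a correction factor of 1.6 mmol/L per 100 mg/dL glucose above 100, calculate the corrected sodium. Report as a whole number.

Corrected Na = measured Na + 1.6 · (glucose − 100)/100
= 126 + 1.6 · (637 − 100)/100
= 126 + 8.6
= 134.6 mmol/L

135 mmol/L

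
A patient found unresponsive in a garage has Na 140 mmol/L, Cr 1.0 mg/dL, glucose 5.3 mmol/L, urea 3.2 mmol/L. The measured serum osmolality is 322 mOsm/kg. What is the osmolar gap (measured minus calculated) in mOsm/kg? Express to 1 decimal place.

Calculated osmolality = 2·Na + glucose + urea
= 2·140 + 5.3 + 3.2
= 280 + 5.30 + 3.20
= 288.5 mOsm/kg ≈ 288.5 mOsm/kg
Osmolar gap = measured − calculated = 322 − 288.5 = 33.5 mOsm/kg

33.5 mOsm/kg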